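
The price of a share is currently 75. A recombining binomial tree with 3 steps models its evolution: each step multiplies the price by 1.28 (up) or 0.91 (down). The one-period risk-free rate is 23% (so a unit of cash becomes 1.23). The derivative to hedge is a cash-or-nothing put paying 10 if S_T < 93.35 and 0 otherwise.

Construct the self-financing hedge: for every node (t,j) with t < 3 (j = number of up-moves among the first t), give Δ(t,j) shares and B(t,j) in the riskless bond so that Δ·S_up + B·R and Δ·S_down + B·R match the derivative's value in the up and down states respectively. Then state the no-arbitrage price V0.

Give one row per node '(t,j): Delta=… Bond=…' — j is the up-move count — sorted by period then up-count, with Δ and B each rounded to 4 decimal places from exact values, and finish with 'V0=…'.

Since d<R<u, set p* = (R−d)/(u−d) = 0.8649; price each node as the discounted p*-expectation of its children.
Terminal payoffs: V(3,0)=10.0000, V(3,1)=10.0000, V(3,2)=0.0000, V(3,3)=0.0000
  t=2,j=0: stock 62.1075 → up 79.4976 (V=10.0000), down 56.5178 (V=10.0000). Price 8.1301; hedge Δ=0.0000, bond B=8.1301.
  t=2,j=1: stock 87.3600 → up 111.8208 (V=0.0000), down 79.4976 (V=10.0000). Price 1.0987; hedge Δ=-0.3094, bond B=28.1257.
  t=2,j=2: stock 122.8800 → up 157.2864 (V=0.0000), down 111.8208 (V=0.0000). Price 0.0000; hedge Δ=0.0000, bond B=0.0000.
  t=1,j=0: stock 68.2500 → up 87.3600 (V=1.0987), down 62.1075 (V=8.1301). Price 1.6657; hedge Δ=-0.2784, bond B=20.6696.
  t=1,j=1: stock 96.0000 → up 122.8800 (V=0.0000), down 87.3600 (V=1.0987). Price 0.1207; hedge Δ=-0.0309, bond B=3.0901.
  t=0,j=0: stock 75.0000 → up 96.0000 (V=0.1207), down 68.2500 (V=1.6657). Price 0.2679; hedge Δ=-0.0557, bond B=4.4436.
Root portfolio cost Δ·75+B reproduces V0=0.2679.

(0,0): Delta=-0.0557 Bond=4.4436
(1,0): Delta=-0.2784 Bond=20.6696
(1,1): Delta=-0.0309 Bond=3.0901
(2,0): Delta=0.0000 Bond=8.1301
(2,1): Delta=-0.3094 Bond=28.1257
(2,2): Delta=0.0000 Bond=0.0000
V0=0.2679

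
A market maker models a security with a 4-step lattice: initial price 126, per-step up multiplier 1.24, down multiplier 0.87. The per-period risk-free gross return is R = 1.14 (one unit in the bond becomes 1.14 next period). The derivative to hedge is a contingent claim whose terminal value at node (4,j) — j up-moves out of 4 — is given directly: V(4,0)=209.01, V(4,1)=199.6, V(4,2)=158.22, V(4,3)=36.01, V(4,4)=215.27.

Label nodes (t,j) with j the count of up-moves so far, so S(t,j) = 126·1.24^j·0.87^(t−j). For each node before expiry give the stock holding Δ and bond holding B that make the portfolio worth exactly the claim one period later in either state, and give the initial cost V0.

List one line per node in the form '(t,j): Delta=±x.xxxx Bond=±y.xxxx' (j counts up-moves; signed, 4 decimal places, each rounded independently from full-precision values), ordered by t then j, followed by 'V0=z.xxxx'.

(0,0): Delta=0.1461 Bond=56.0270
(1,0): Delta=-1.5573 Bond=250.5953
(1,1): Delta=0.5887 Bond=-5.2865
(2,0): Delta=-0.8139 Bond=214.7778
(2,1): Delta=-1.7505 Bond=311.9382
(2,2): Delta=1.1966 Bond=-123.7913
(3,0): Delta=-0.3065 Bond=202.7511
(3,1): Delta=-0.9457 Bond=260.4376
(3,2): Delta=-1.9596 Bond=390.8585
(3,3): Delta=2.0167 Bond=-338.1520
V0=74.4324

Under the risk-neutral measure, an up-move has probability p* = (R−d)/(u−d) = 0.7297 and values discount at R = 1.14.
Terminal payoffs: V(4,0)=209.0100, V(4,1)=199.6000, V(4,2)=158.2200, V(4,3)=36.0100, V(4,4)=215.2700
(3,0): S=82.9714. Δ = (V_up−V_dn)/(S_up−S_dn) = (199.6000−209.0100)/(102.8845−72.1851) = -0.3065. V = [p*·199.6000 + (1−p*)·209.0100]/1.14 = 177.3186. B = V − Δ·S = 202.7511.
(3,1): S=118.2581. Δ = (V_up−V_dn)/(S_up−S_dn) = (158.2200−199.6000)/(146.6400−102.8845) = -0.9457. V = [p*·158.2200 + (1−p*)·199.6000]/1.14 = 148.5998. B = V − Δ·S = 260.4376.
(3,2): S=168.5517. Δ = (V_up−V_dn)/(S_up−S_dn) = (36.0100−158.2200)/(209.0041−146.6400) = -1.9596. V = [p*·36.0100 + (1−p*)·158.2200]/1.14 = 60.5612. B = V − Δ·S = 390.8585.
(3,3): S=240.2346. Δ = (V_up−V_dn)/(S_up−S_dn) = (215.2700−36.0100)/(297.8909−209.0041) = 2.0167. V = [p*·215.2700 + (1−p*)·36.0100]/1.14 = 146.3345. B = V − Δ·S = -338.1520.
(2,0): S=95.3694. Δ = (V_up−V_dn)/(S_up−S_dn) = (148.5998−177.3186)/(118.2581−82.9714) = -0.8139. V = [p*·148.5998 + (1−p*)·177.3186]/1.14 = 137.1593. B = V − Δ·S = 214.7778.
(2,1): S=135.9288. Δ = (V_up−V_dn)/(S_up−S_dn) = (60.5612−148.5998)/(168.5517−118.2581) = -1.7505. V = [p*·60.5612 + (1−p*)·148.5998]/1.14 = 73.9960. B = V − Δ·S = 311.9382.
(2,2): S=193.7376. Δ = (V_up−V_dn)/(S_up−S_dn) = (146.3345−60.5612)/(240.2346−168.5517) = 1.1966. V = [p*·146.3345 + (1−p*)·60.5612]/1.14 = 108.0285. B = V − Δ·S = -123.7913.
(1,0): S=109.6200. Δ = (V_up−V_dn)/(S_up−S_dn) = (73.9960−137.1593)/(135.9288−95.3694) = -1.5573. V = [p*·73.9960 + (1−p*)·137.1593]/1.14 = 79.8835. B = V − Δ·S = 250.5953.
(1,1): S=156.2400. Δ = (V_up−V_dn)/(S_up−S_dn) = (108.0285−73.9960)/(193.7376−135.9288) = 0.5887. V = [p*·108.0285 + (1−p*)·73.9960]/1.14 = 86.6935. B = V − Δ·S = -5.2865.
(0,0): S=126.0000. Δ = (V_up−V_dn)/(S_up−S_dn) = (86.6935−79.8835)/(156.2400−109.6200) = 0.1461. V = [p*·86.6935 + (1−p*)·79.8835]/1.14 = 74.4324. B = V − Δ·S = 56.0270.
Root portfolio cost Δ·126+B reproduces V0=74.4324.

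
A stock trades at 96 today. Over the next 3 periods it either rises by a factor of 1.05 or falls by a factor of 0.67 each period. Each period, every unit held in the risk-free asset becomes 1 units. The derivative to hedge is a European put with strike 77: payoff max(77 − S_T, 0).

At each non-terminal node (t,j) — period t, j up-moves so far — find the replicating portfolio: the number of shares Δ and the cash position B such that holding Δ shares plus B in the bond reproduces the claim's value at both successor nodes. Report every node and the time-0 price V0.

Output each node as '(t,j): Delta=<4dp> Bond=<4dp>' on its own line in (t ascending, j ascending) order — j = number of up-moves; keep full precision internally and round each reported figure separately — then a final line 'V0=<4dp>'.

(0,0): Delta=-0.2944 Bond=31.6149
(1,0): Delta=-1.0000 Bond=77.0000
(1,1): Delta=-0.2262 Bond=24.7383
(2,0): Delta=-1.0000 Bond=77.0000
(2,1): Delta=-1.0000 Bond=77.0000
(2,2): Delta=-0.1514 Bond=16.8199
V0=3.3539

The replicating-portfolio and risk-neutral prices coincide; use p* = (1−0.67)/(1.05−0.67) = 0.8684 for the latter.
At expiry t=3: V(3,0)=48.1268, V(3,1)=31.7509, V(3,2)=6.0872, V(3,3)=0.0000
(2,0): S=43.0944. Δ = (V_up−V_dn)/(S_up−S_dn) = (31.7509−48.1268)/(45.2491−28.8732) = -1.0000. V = [p*·31.7509 + (1−p*)·48.1268]/1 = 33.9056. B = V − Δ·S = 77.0000.
(2,1): S=67.5360. Δ = (V_up−V_dn)/(S_up−S_dn) = (6.0872−31.7509)/(70.9128−45.2491) = -1.0000. V = [p*·6.0872 + (1−p*)·31.7509]/1 = 9.4640. B = V − Δ·S = 77.0000.
(2,2): S=105.8400. Δ = (V_up−V_dn)/(S_up−S_dn) = (0.0000−6.0872)/(111.1320−70.9128) = -0.1514. V = [p*·0.0000 + (1−p*)·6.0872]/1 = 0.8009. B = V − Δ·S = 16.8199.
(1,0): S=64.3200. Δ = (V_up−V_dn)/(S_up−S_dn) = (9.4640−33.9056)/(67.5360−43.0944) = -1.0000. V = [p*·9.4640 + (1−p*)·33.9056]/1 = 12.6800. B = V − Δ·S = 77.0000.
(1,1): S=100.8000. Δ = (V_up−V_dn)/(S_up−S_dn) = (0.8009−9.4640)/(105.8400−67.5360) = -0.2262. V = [p*·0.8009 + (1−p*)·9.4640]/1 = 1.9408. B = V − Δ·S = 24.7383.
(0,0): S=96.0000. Δ = (V_up−V_dn)/(S_up−S_dn) = (1.9408−12.6800)/(100.8000−64.3200) = -0.2944. V = [p*·1.9408 + (1−p*)·12.6800]/1 = 3.3539. B = V − Δ·S = 31.6149.
Check: Δ(0,0)·S0 + B(0,0) = 3.3539 = V0.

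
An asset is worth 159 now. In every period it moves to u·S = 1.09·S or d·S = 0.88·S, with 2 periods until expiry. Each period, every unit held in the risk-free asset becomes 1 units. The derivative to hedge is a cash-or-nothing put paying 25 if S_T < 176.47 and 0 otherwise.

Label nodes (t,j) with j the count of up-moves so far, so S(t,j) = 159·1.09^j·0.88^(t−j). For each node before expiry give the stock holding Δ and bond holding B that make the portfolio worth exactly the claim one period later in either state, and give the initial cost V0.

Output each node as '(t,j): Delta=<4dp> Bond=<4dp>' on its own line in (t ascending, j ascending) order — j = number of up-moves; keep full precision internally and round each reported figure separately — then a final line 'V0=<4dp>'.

(0,0): Delta=-0.4278 Bond=84.8639
(1,0): Delta=0.0000 Bond=25.0000
(1,1): Delta=-0.6869 Bond=129.7619
V0=16.8367

No-arbitrage ⇒ martingale measure with p* = (R−d)/(u−d) = 0.5714.
Terminal payoffs: V(2,0)=25.0000, V(2,1)=25.0000, V(2,2)=0.0000
  t=1,j=0: stock 139.9200 → up 152.5128 (V=25.0000), down 123.1296 (V=25.0000). Price 25.0000; hedge Δ=0.0000, bond B=25.0000.
  t=1,j=1: stock 173.3100 → up 188.9079 (V=0.0000), down 152.5128 (V=25.0000). Price 10.7143; hedge Δ=-0.6869, bond B=129.7619.
  t=0,j=0: stock 159.0000 → up 173.3100 (V=10.7143), down 139.9200 (V=25.0000). Price 16.8367; hedge Δ=-0.4278, bond B=84.8639.
Root portfolio cost Δ·159+B reproduces V0=16.8367.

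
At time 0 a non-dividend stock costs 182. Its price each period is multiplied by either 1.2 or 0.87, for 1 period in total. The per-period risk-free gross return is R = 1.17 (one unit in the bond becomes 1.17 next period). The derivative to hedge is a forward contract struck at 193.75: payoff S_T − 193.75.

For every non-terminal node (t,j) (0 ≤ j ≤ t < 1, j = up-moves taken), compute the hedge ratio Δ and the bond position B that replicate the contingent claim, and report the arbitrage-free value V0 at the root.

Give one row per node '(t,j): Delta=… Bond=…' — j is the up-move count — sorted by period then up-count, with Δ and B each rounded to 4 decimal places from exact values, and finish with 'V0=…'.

Risk-neutral probability p* = (R−d)/(u−d) = (1.17−0.87)/(1.2−0.87) = 0.9091.
Payoff layer (t=1): V(1,0)=-35.4100, V(1,1)=24.6500
(0,0): S=182.0000. Δ = (V_up−V_dn)/(S_up−S_dn) = (24.6500−-35.4100)/(218.4000−158.3400) = 1.0000. V = [p*·24.6500 + (1−p*)·-35.4100]/1.17 = 16.4017. B = V − Δ·S = -165.5983.
The time-0 hedge costs 16.4017, which is the no-arbitrage price.

(0,0): Delta=1.0000 Bond=-165.5983
V0=16.4017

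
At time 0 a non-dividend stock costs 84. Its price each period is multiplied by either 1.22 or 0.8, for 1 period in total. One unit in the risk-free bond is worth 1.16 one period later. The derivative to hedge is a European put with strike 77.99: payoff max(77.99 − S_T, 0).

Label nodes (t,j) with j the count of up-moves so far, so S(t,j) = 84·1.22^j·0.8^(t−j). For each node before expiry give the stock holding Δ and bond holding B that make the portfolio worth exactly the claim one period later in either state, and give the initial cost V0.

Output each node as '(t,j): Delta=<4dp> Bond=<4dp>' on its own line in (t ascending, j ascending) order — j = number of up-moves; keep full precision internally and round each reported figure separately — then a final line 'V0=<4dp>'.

(0,0): Delta=-0.3058 Bond=27.0193
V0=1.3288

Risk-neutral probability p* = (R−d)/(u−d) = (1.16−0.8)/(1.22−0.8) = 0.8571.
Terminal payoffs: V(1,0)=10.7900, V(1,1)=0.0000
(0,0): S=84.0000. Δ = (V_up−V_dn)/(S_up−S_dn) = (0.0000−10.7900)/(102.4800−67.2000) = -0.3058. V = [p*·0.0000 + (1−p*)·10.7900]/1.16 = 1.3288. B = V − Δ·S = 27.0193.
Self-financing check: at every node Δ·S+B equals the discounted successor values.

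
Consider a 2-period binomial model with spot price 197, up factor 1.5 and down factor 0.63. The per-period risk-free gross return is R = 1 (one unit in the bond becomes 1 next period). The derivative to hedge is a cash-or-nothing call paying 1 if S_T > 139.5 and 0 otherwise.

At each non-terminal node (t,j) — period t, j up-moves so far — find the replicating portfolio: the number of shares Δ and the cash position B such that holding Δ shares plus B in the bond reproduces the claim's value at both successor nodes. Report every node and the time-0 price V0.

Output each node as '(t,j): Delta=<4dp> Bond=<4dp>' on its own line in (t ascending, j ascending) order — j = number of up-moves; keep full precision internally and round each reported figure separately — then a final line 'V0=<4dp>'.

The replicating-portfolio and risk-neutral prices coincide; use p* = (1−0.63)/(1.5−0.63) = 0.4253 for the latter.
Terminal values V(2,·): V(2,0)=0.0000, V(2,1)=1.0000, V(2,2)=1.0000
(1,0): S=124.1100. Δ = (V_up−V_dn)/(S_up−S_dn) = (1.0000−0.0000)/(186.1650−78.1893) = 0.0093. V = [p*·1.0000 + (1−p*)·0.0000]/1 = 0.4253. B = V − Δ·S = -0.7241.
(1,1): S=295.5000. Δ = (V_up−V_dn)/(S_up−S_dn) = (1.0000−1.0000)/(443.2500−186.1650) = 0.0000. V = [p*·1.0000 + (1−p*)·1.0000]/1 = 1.0000. B = V − Δ·S = 1.0000.
(0,0): S=197.0000. Δ = (V_up−V_dn)/(S_up−S_dn) = (1.0000−0.4253)/(295.5000−124.1100) = 0.0034. V = [p*·1.0000 + (1−p*)·0.4253]/1 = 0.6697. B = V − Δ·S = 0.0091.
Check: Δ(0,0)·S0 + B(0,0) = 0.6697 = V0.

(0,0): Delta=0.0034 Bond=0.0091
(1,0): Delta=0.0093 Bond=-0.7241
(1,1): Delta=0.0000 Bond=1.0000
V0=0.6697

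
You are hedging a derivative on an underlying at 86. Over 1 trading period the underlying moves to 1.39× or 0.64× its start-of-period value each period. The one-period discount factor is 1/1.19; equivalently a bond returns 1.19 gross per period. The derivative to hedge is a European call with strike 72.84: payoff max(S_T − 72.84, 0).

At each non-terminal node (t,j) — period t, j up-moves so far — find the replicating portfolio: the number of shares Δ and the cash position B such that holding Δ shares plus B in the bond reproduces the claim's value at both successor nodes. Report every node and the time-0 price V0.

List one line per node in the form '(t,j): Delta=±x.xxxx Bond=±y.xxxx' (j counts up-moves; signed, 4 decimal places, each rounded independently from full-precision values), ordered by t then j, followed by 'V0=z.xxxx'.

(0,0): Delta=0.7240 Bond=-33.4880
V0=28.7787

The replicating-portfolio and risk-neutral prices coincide; use p* = (1.19−0.64)/(1.39−0.64) = 0.7333 for the latter.
Terminal values V(1,·): V(1,0)=0.0000, V(1,1)=46.7000
  t=0,j=0: stock 86.0000 → up 119.5400 (V=46.7000), down 55.0400 (V=0.0000). Price 28.7787; hedge Δ=0.7240, bond B=-33.4880.
Root portfolio cost Δ·86+B reproduces V0=28.7787.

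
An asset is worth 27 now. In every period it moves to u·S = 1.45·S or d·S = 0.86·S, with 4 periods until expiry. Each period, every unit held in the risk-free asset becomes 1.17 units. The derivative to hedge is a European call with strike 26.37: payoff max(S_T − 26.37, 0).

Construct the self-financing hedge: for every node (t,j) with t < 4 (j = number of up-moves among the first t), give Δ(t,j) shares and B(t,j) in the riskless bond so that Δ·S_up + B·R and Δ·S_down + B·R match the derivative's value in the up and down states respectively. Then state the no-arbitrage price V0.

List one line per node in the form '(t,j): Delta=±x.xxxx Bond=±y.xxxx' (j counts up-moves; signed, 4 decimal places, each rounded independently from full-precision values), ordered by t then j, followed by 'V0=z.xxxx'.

The replicating-portfolio and risk-neutral prices coincide; use p* = (1.17−0.86)/(1.45−0.86) = 0.5254 for the latter.
At expiry t=4: V(4,0)=0.0000, V(4,1)=0.0000, V(4,2)=15.6152, V(4,3)=44.4191, V(4,4)=92.9837
(3,0): S=17.1735. Δ = (V_up−V_dn)/(S_up−S_dn) = (0.0000−0.0000)/(24.9016−14.7692) = 0.0000. V = [p*·0.0000 + (1−p*)·0.0000]/1.17 = 0.0000. B = V − Δ·S = 0.0000.
(3,1): S=28.9553. Δ = (V_up−V_dn)/(S_up−S_dn) = (15.6152−0.0000)/(41.9852−24.9016) = 0.9140. V = [p*·15.6152 + (1−p*)·0.0000]/1.17 = 7.0125. B = V − Δ·S = -19.4540.
(3,2): S=48.8200. Δ = (V_up−V_dn)/(S_up−S_dn) = (44.4191−15.6152)/(70.7891−41.9852) = 1.0000. V = [p*·44.4191 + (1−p*)·15.6152]/1.17 = 26.2816. B = V − Δ·S = -22.5385.
(3,3): S=82.3129. Δ = (V_up−V_dn)/(S_up−S_dn) = (92.9837−44.4191)/(119.3537−70.7891) = 1.0000. V = [p*·92.9837 + (1−p*)·44.4191]/1.17 = 59.7744. B = V − Δ·S = -22.5385.
(2,0): S=19.9692. Δ = (V_up−V_dn)/(S_up−S_dn) = (7.0125−0.0000)/(28.9553−17.1735) = 0.5952. V = [p*·7.0125 + (1−p*)·0.0000]/1.17 = 3.1492. B = V − Δ·S = -8.7364.
(2,1): S=33.6690. Δ = (V_up−V_dn)/(S_up−S_dn) = (26.2816−7.0125)/(48.8200−28.9553) = 0.9700. V = [p*·26.2816 + (1−p*)·7.0125]/1.17 = 14.6470. B = V − Δ·S = -18.0125.
(2,2): S=56.7675. Δ = (V_up−V_dn)/(S_up−S_dn) = (59.7744−26.2816)/(82.3129−48.8200) = 1.0000. V = [p*·59.7744 + (1−p*)·26.2816]/1.17 = 37.5039. B = V − Δ·S = -19.2636.
(1,0): S=23.2200. Δ = (V_up−V_dn)/(S_up−S_dn) = (14.6470−3.1492)/(33.6690−19.9692) = 0.8393. V = [p*·14.6470 + (1−p*)·3.1492]/1.17 = 7.8550. B = V − Δ·S = -11.6327.
(1,1): S=39.1500. Δ = (V_up−V_dn)/(S_up−S_dn) = (37.5039−14.6470)/(56.7675−33.6690) = 0.9895. V = [p*·37.5039 + (1−p*)·14.6470]/1.17 = 22.7833. B = V − Δ·S = -15.9572.
(0,0): S=27.0000. Δ = (V_up−V_dn)/(S_up−S_dn) = (22.7833−7.8550)/(39.1500−23.2200) = 0.9371. V = [p*·22.7833 + (1−p*)·7.8550]/1.17 = 13.4177. B = V − Δ·S = -11.8845.
Self-financing check: at every node Δ·S+B equals the discounted successor values.

(0,0): Delta=0.9371 Bond=-11.8845
(1,0): Delta=0.8393 Bond=-11.6327
(1,1): Delta=0.9895 Bond=-15.9572
(2,0): Delta=0.5952 Bond=-8.7364
(2,1): Delta=0.9700 Bond=-18.0125
(2,2): Delta=1.0000 Bond=-19.2636
(3,0): Delta=0.0000 Bond=0.0000
(3,1): Delta=0.9140 Bond=-19.4540
(3,2): Delta=1.0000 Bond=-22.5385
(3,3): Delta=1.0000 Bond=-22.5385
V0=13.4177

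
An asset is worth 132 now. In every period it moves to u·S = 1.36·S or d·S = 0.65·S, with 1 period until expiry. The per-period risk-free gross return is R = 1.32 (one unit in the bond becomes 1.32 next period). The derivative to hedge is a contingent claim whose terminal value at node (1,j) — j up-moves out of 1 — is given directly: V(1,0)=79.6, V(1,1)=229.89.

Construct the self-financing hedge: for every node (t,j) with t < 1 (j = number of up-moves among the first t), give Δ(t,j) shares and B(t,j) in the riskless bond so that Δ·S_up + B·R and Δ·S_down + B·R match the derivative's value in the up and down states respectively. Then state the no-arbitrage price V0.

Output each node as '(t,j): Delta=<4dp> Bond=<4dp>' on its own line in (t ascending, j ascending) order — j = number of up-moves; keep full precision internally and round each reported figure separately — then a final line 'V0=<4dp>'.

(0,0): Delta=1.6036 Bond=-43.9314
V0=167.7447

The replicating-portfolio and risk-neutral prices coincide; use p* = (1.32−0.65)/(1.36−0.65) = 0.9437 for the latter.
Terminal values V(1,·): V(1,0)=79.6000, V(1,1)=229.8900
  t=0,j=0: stock 132.0000 → up 179.5200 (V=229.8900), down 85.8000 (V=79.6000). Price 167.7447; hedge Δ=1.6036, bond B=-43.9314.
Check: Δ(0,0)·S0 + B(0,0) = 167.7447 = V0.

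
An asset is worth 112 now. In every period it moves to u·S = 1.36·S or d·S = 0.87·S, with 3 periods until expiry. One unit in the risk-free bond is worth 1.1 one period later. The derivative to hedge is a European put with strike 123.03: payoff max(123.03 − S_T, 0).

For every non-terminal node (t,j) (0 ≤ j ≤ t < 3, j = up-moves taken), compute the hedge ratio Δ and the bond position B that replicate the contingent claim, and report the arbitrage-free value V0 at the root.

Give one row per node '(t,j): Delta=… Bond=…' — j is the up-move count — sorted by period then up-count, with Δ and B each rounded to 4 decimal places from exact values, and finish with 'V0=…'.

(0,0): Delta=-0.2342 Bond=34.0636
(1,0): Delta=-0.4888 Bond=62.2839
(1,1): Delta=-0.0500 Bond=9.4193
(2,0): Delta=-1.0000 Bond=111.8455
(2,1): Delta=-0.1192 Bond=19.5270
(2,2): Delta=0.0000 Bond=0.0000
V0=7.8362

Under the risk-neutral measure, an up-move has probability p* = (R−d)/(u−d) = 0.4694 and values discount at R = 1.1.
Terminal payoffs: V(3,0)=49.2777, V(3,1)=7.7390, V(3,2)=0.0000, V(3,3)=0.0000
Node (2,0) S=84.7728: V=(p*·7.7390+(1−p*)·49.2777)/1.1=27.0727; Δ=(7.7390−49.2777)/(115.2910−73.7523)=-1.0000; B=V−Δ·S=111.8455
Node (2,1) S=132.5184: V=(p*·0.0000+(1−p*)·7.7390)/1.1=3.7331; Δ=(0.0000−7.7390)/(180.2250−115.2910)=-0.1192; B=V−Δ·S=19.5270
Node (2,2) S=207.1552: V=(p*·0.0000+(1−p*)·0.0000)/1.1=0.0000; Δ=(0.0000−0.0000)/(281.7311−180.2250)=0.0000; B=V−Δ·S=0.0000
Node (1,0) S=97.4400: V=(p*·3.7331+(1−p*)·27.0727)/1.1=14.6521; Δ=(3.7331−27.0727)/(132.5184−84.7728)=-0.4888; B=V−Δ·S=62.2839
Node (1,1) S=152.3200: V=(p*·0.0000+(1−p*)·3.7331)/1.1=1.8008; Δ=(0.0000−3.7331)/(207.1552−132.5184)=-0.0500; B=V−Δ·S=9.4193
Node (0,0) S=112.0000: V=(p*·1.8008+(1−p*)·14.6521)/1.1=7.8362; Δ=(1.8008−14.6521)/(152.3200−97.4400)=-0.2342; B=V−Δ·S=34.0636
Root portfolio cost Δ·112+B reproduces V0=7.8362.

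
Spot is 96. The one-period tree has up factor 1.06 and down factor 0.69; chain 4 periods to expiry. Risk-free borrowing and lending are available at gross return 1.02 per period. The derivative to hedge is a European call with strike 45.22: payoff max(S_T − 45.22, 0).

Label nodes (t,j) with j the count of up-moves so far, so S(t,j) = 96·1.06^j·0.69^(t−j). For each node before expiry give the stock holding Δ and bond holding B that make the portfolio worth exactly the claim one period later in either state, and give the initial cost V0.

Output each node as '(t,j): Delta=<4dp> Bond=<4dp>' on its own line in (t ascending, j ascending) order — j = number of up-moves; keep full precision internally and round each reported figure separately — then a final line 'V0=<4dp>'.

Under the risk-neutral measure, an up-move has probability p* = (R−d)/(u−d) = 0.8919 and values discount at R = 1.02.
At expiry t=4: V(4,0)=0.0000, V(4,1)=0.0000, V(4,2)=6.1348, V(4,3)=33.6729, V(4,4)=75.9778
(3,0): S=31.5369. Δ = (V_up−V_dn)/(S_up−S_dn) = (0.0000−0.0000)/(33.4291−21.7604) = 0.0000. V = [p*·0.0000 + (1−p*)·0.0000]/1.02 = 0.0000. B = V − Δ·S = 0.0000.
(3,1): S=48.4479. Δ = (V_up−V_dn)/(S_up−S_dn) = (6.1348−0.0000)/(51.3548−33.4291) = 0.3422. V = [p*·6.1348 + (1−p*)·0.0000]/1.02 = 5.3643. B = V − Δ·S = -11.2163.
(3,2): S=74.4273. Δ = (V_up−V_dn)/(S_up−S_dn) = (33.6729−6.1348)/(78.8929−51.3548) = 1.0000. V = [p*·33.6729 + (1−p*)·6.1348]/1.02 = 30.0939. B = V − Δ·S = -44.3333.
(3,3): S=114.3375. Δ = (V_up−V_dn)/(S_up−S_dn) = (75.9778−33.6729)/(121.1978−78.8929) = 1.0000. V = [p*·75.9778 + (1−p*)·33.6729]/1.02 = 70.0042. B = V − Δ·S = -44.3333.
(2,0): S=45.7056. Δ = (V_up−V_dn)/(S_up−S_dn) = (5.3643−0.0000)/(48.4479−31.5369) = 0.3172. V = [p*·5.3643 + (1−p*)·0.0000]/1.02 = 4.6906. B = V − Δ·S = -9.8075.
(2,1): S=70.2144. Δ = (V_up−V_dn)/(S_up−S_dn) = (30.0939−5.3643)/(74.4273−48.4479) = 0.9519. V = [p*·30.0939 + (1−p*)·5.3643]/1.02 = 26.8828. B = V − Δ·S = -39.9540.
(2,2): S=107.8656. Δ = (V_up−V_dn)/(S_up−S_dn) = (70.0042−30.0939)/(114.3375−74.4273) = 1.0000. V = [p*·70.0042 + (1−p*)·30.0939]/1.02 = 64.4015. B = V − Δ·S = -43.4641.
(1,0): S=66.2400. Δ = (V_up−V_dn)/(S_up−S_dn) = (26.8828−4.6906)/(70.2144−45.7056) = 0.9055. V = [p*·26.8828 + (1−p*)·4.6906]/1.02 = 24.0036. B = V − Δ·S = -35.9754.
(1,1): S=101.7600. Δ = (V_up−V_dn)/(S_up−S_dn) = (64.4015−26.8828)/(107.8656−70.2144) = 0.9965. V = [p*·64.4015 + (1−p*)·26.8828]/1.02 = 59.1622. B = V − Δ·S = -42.2398.
(0,0): S=96.0000. Δ = (V_up−V_dn)/(S_up−S_dn) = (59.1622−24.0036)/(101.7600−66.2400) = 0.9898. V = [p*·59.1622 + (1−p*)·24.0036]/1.02 = 54.2758. B = V − Δ·S = -40.7476.
Self-financing check: at every node Δ·S+B equals the discounted successor values.

(0,0): Delta=0.9898 Bond=-40.7476
(1,0): Delta=0.9055 Bond=-35.9754
(1,1): Delta=0.9965 Bond=-42.2398
(2,0): Delta=0.3172 Bond=-9.8075
(2,1): Delta=0.9519 Bond=-39.9540
(2,2): Delta=1.0000 Bond=-43.4641
(3,0): Delta=0.0000 Bond=0.0000
(3,1): Delta=0.3422 Bond=-11.2163
(3,2): Delta=1.0000 Bond=-44.3333
(3,3): Delta=1.0000 Bond=-44.3333
V0=54.2758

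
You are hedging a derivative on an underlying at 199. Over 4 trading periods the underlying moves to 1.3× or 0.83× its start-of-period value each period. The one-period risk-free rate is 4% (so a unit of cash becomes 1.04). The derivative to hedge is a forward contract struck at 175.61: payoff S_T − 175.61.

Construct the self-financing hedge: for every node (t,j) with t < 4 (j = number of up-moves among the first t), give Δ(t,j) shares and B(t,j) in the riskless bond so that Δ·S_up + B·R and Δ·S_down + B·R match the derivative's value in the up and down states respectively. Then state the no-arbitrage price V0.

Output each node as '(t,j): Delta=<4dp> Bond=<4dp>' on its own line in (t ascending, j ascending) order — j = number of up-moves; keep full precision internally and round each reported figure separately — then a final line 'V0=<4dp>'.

(0,0): Delta=1.0000 Bond=-150.1122
(1,0): Delta=1.0000 Bond=-156.1167
(1,1): Delta=1.0000 Bond=-156.1167
(2,0): Delta=1.0000 Bond=-162.3613
(2,1): Delta=1.0000 Bond=-162.3613
(2,2): Delta=1.0000 Bond=-162.3613
(3,0): Delta=1.0000 Bond=-168.8558
(3,1): Delta=1.0000 Bond=-168.8558
(3,2): Delta=1.0000 Bond=-168.8558
(3,3): Delta=1.0000 Bond=-168.8558
V0=48.8878

No-arbitrage ⇒ martingale measure with p* = (R−d)/(u−d) = 0.4468.
At expiry t=4: V(4,0)=-81.1679, V(4,1)=-27.6887, V(4,2)=56.0740, V(4,3)=187.2685, V(4,4)=392.7539
(3,0): S=113.7856. Δ = (V_up−V_dn)/(S_up−S_dn) = (-27.6887−-81.1679)/(147.9213−94.4421) = 1.0000. V = [p*·-27.6887 + (1−p*)·-81.1679]/1.04 = -55.0702. B = V − Δ·S = -168.8558.
(3,1): S=178.2184. Δ = (V_up−V_dn)/(S_up−S_dn) = (56.0740−-27.6887)/(231.6840−147.9213) = 1.0000. V = [p*·56.0740 + (1−p*)·-27.6887]/1.04 = 9.3627. B = V − Δ·S = -168.8558.
(3,2): S=279.1373. Δ = (V_up−V_dn)/(S_up−S_dn) = (187.2685−56.0740)/(362.8785−231.6840) = 1.0000. V = [p*·187.2685 + (1−p*)·56.0740]/1.04 = 110.2815. B = V − Δ·S = -168.8558.
(3,3): S=437.2030. Δ = (V_up−V_dn)/(S_up−S_dn) = (392.7539−187.2685)/(568.3639−362.8785) = 1.0000. V = [p*·392.7539 + (1−p*)·187.2685]/1.04 = 268.3472. B = V − Δ·S = -168.8558.
(2,0): S=137.0911. Δ = (V_up−V_dn)/(S_up−S_dn) = (9.3627−-55.0702)/(178.2184−113.7856) = 1.0000. V = [p*·9.3627 + (1−p*)·-55.0702]/1.04 = -25.2702. B = V − Δ·S = -162.3613.
(2,1): S=214.7210. Δ = (V_up−V_dn)/(S_up−S_dn) = (110.2815−9.3627)/(279.1373−178.2184) = 1.0000. V = [p*·110.2815 + (1−p*)·9.3627]/1.04 = 52.3597. B = V − Δ·S = -162.3613.
(2,2): S=336.3100. Δ = (V_up−V_dn)/(S_up−S_dn) = (268.3472−110.2815)/(437.2030−279.1373) = 1.0000. V = [p*·268.3472 + (1−p*)·110.2815]/1.04 = 173.9487. B = V − Δ·S = -162.3613.
(1,0): S=165.1700. Δ = (V_up−V_dn)/(S_up−S_dn) = (52.3597−-25.2702)/(214.7210−137.0911) = 1.0000. V = [p*·52.3597 + (1−p*)·-25.2702]/1.04 = 9.0533. B = V − Δ·S = -156.1167.
(1,1): S=258.7000. Δ = (V_up−V_dn)/(S_up−S_dn) = (173.9487−52.3597)/(336.3100−214.7210) = 1.0000. V = [p*·173.9487 + (1−p*)·52.3597]/1.04 = 102.5833. B = V − Δ·S = -156.1167.
(0,0): S=199.0000. Δ = (V_up−V_dn)/(S_up−S_dn) = (102.5833−9.0533)/(258.7000−165.1700) = 1.0000. V = [p*·102.5833 + (1−p*)·9.0533]/1.04 = 48.8878. B = V − Δ·S = -150.1122.
Root portfolio cost Δ·199+B reproduces V0=48.8878.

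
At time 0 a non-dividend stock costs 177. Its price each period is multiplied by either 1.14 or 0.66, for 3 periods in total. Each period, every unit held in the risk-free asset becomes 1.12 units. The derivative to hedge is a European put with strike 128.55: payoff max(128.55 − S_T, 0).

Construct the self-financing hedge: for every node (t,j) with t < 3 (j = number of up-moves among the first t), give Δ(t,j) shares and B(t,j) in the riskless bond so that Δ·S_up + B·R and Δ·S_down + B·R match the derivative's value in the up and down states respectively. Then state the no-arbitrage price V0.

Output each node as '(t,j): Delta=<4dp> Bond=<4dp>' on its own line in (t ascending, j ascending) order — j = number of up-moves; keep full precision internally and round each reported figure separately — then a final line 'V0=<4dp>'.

The replicating-portfolio and risk-neutral prices coincide; use p* = (1.12−0.66)/(1.14−0.66) = 0.9583 for the latter.
Terminal values V(3,·): V(3,0)=77.6632, V(3,1)=40.6546, V(3,2)=0.0000, V(3,3)=0.0000
  t=2,j=0: stock 77.1012 → up 87.8954 (V=40.6546), down 50.8868 (V=77.6632). Price 37.6756; hedge Δ=-1.0000, bond B=114.7768.
  t=2,j=1: stock 133.1748 → up 151.8193 (V=0.0000), down 87.8954 (V=40.6546). Price 1.5124; hedge Δ=-0.6360, bond B=86.2096.
  t=2,j=2: stock 230.0292 → up 262.2333 (V=0.0000), down 151.8193 (V=0.0000). Price 0.0000; hedge Δ=0.0000, bond B=0.0000.
  t=1,j=0: stock 116.8200 → up 133.1748 (V=1.5124), down 77.1012 (V=37.6756). Price 2.6958; hedge Δ=-0.6449, bond B=78.0356.
  t=1,j=1: stock 201.7800 → up 230.0292 (V=0.0000), down 133.1748 (V=1.5124). Price 0.0563; hedge Δ=-0.0156, bond B=3.2072.
  t=0,j=0: stock 177.0000 → up 201.7800 (V=0.0563), down 116.8200 (V=2.6958). Price 0.1484; hedge Δ=-0.0311, bond B=5.6474.
Check: Δ(0,0)·S0 + B(0,0) = 0.1484 = V0.

(0,0): Delta=-0.0311 Bond=5.6474
(1,0): Delta=-0.6449 Bond=78.0356
(1,1): Delta=-0.0156 Bond=3.2072
(2,0): Delta=-1.0000 Bond=114.7768
(2,1): Delta=-0.6360 Bond=86.2096
(2,2): Delta=0.0000 Bond=0.0000
V0=0.1484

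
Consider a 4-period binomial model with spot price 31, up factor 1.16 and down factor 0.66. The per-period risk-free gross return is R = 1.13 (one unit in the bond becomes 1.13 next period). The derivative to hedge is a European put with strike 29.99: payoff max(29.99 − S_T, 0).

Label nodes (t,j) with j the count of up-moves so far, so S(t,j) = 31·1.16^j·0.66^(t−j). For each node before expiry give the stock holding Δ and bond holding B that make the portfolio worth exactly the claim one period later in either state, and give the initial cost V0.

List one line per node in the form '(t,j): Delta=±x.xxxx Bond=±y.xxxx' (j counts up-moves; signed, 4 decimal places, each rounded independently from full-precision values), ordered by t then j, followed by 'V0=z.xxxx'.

(0,0): Delta=-0.0877 Bond=2.8656
(1,0): Delta=-0.8684 Bond=19.2116
(1,1): Delta=-0.0593 Bond=2.2185
(2,0): Delta=-1.0000 Bond=23.4866
(2,1): Delta=-0.8636 Bond=21.5957
(2,2): Delta=-0.0301 Bond=1.2885
(3,0): Delta=-1.0000 Bond=26.5398
(3,1): Delta=-1.0000 Bond=26.5398
(3,2): Delta=-0.8586 Bond=24.2667
(3,3): Delta=0.0000 Bond=0.0000
V0=0.1483

Since d<R<u, set p* = (R−d)/(u−d) = 0.9400; price each node as the discounted p*-expectation of its children.
Terminal payoffs: V(4,0)=24.1078, V(4,1)=19.6516, V(4,2)=11.8196, V(4,3)=0.0000, V(4,4)=0.0000
  t=3,j=0: stock 8.9124 → up 10.3384 (V=19.6516), down 5.8822 (V=24.1078). Price 17.6274; hedge Δ=-1.0000, bond B=26.5398.
  t=3,j=1: stock 15.6642 → up 18.1704 (V=11.8196), down 10.3384 (V=19.6516). Price 10.8756; hedge Δ=-1.0000, bond B=26.5398.
  t=3,j=2: stock 27.5310 → up 31.9359 (V=0.0000), down 18.1704 (V=11.8196). Price 0.6276; hedge Δ=-0.8586, bond B=24.2667.
  t=3,j=3: stock 48.3878 → up 56.1298 (V=0.0000), down 31.9359 (V=0.0000). Price 0.0000; hedge Δ=0.0000, bond B=0.0000.
  t=2,j=0: stock 13.5036 → up 15.6642 (V=10.8756), down 8.9124 (V=17.6274). Price 9.9830; hedge Δ=-1.0000, bond B=23.4866.
  t=2,j=1: stock 23.7336 → up 27.5310 (V=0.6276), down 15.6642 (V=10.8756). Price 1.0995; hedge Δ=-0.8636, bond B=21.5957.
  t=2,j=2: stock 41.7136 → up 48.3878 (V=0.0000), down 27.5310 (V=0.6276). Price 0.0333; hedge Δ=-0.0301, bond B=1.2885.
  t=1,j=0: stock 20.4600 → up 23.7336 (V=1.0995), down 13.5036 (V=9.9830). Price 1.4447; hedge Δ=-0.8684, bond B=19.2116.
  t=1,j=1: stock 35.9600 → up 41.7136 (V=0.0333), down 23.7336 (V=1.0995). Price 0.0861; hedge Δ=-0.0593, bond B=2.2185.
  t=0,j=0: stock 31.0000 → up 35.9600 (V=0.0861), down 20.4600 (V=1.4447). Price 0.1483; hedge Δ=-0.0877, bond B=2.8656.
Check: Δ(0,0)·S0 + B(0,0) = 0.1483 = V0.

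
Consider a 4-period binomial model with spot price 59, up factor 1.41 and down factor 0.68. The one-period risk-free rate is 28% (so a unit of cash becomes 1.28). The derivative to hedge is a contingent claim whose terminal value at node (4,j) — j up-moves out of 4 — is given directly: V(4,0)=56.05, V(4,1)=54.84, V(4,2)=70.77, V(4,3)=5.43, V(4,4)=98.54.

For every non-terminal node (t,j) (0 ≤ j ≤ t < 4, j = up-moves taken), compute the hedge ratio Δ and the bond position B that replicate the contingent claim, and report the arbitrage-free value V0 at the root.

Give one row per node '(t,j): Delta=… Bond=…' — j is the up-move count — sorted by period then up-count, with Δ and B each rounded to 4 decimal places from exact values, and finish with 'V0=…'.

(0,0): Delta=0.3250 Bond=2.1667
(1,0): Delta=-0.8235 Bond=48.8514
(1,1): Delta=0.4450 Bond=-7.2102
(2,0): Delta=0.5052 Bond=26.2816
(2,1): Delta=-0.9623 Bond=70.3835
(2,2): Delta=0.5921 Bond=-26.4784
(3,0): Delta=-0.0893 Bond=44.6696
(3,1): Delta=0.5673 Bond=31.2509
(3,2): Delta=-1.1222 Bond=102.8396
(3,3): Delta=0.7712 Bond=-63.5177
V0=21.3420

No-arbitrage ⇒ martingale measure with p* = (R−d)/(u−d) = 0.8219.
Terminal values V(4,·): V(4,0)=56.0500, V(4,1)=54.8400, V(4,2)=70.7700, V(4,3)=5.4300, V(4,4)=98.5400
(3,0): S=18.5515. Δ = (V_up−V_dn)/(S_up−S_dn) = (54.8400−56.0500)/(26.1576−12.6150) = -0.0893. V = [p*·54.8400 + (1−p*)·56.0500]/1.28 = 43.0121. B = V − Δ·S = 44.6696.
(3,1): S=38.4671. Δ = (V_up−V_dn)/(S_up−S_dn) = (70.7700−54.8400)/(54.2385−26.1576) = 0.5673. V = [p*·70.7700 + (1−p*)·54.8400]/1.28 = 53.0728. B = V − Δ·S = 31.2509.
(3,2): S=79.7626. Δ = (V_up−V_dn)/(S_up−S_dn) = (5.4300−70.7700)/(112.4652−54.2385) = -1.1222. V = [p*·5.4300 + (1−p*)·70.7700]/1.28 = 13.3327. B = V − Δ·S = 102.8396.
(3,3): S=165.3900. Δ = (V_up−V_dn)/(S_up−S_dn) = (98.5400−5.4300)/(233.2000−112.4652) = 0.7712. V = [p*·98.5400 + (1−p*)·5.4300]/1.28 = 64.0303. B = V − Δ·S = -63.5177.
(2,0): S=27.2816. Δ = (V_up−V_dn)/(S_up−S_dn) = (53.0728−43.0121)/(38.4671−18.5515) = 0.5052. V = [p*·53.0728 + (1−p*)·43.0121]/1.28 = 40.0634. B = V − Δ·S = 26.2816.
(2,1): S=56.5692. Δ = (V_up−V_dn)/(S_up−S_dn) = (13.3327−53.0728)/(79.7626−38.4671) = -0.9623. V = [p*·13.3327 + (1−p*)·53.0728]/1.28 = 15.9451. B = V − Δ·S = 70.3835.
(2,2): S=117.2979. Δ = (V_up−V_dn)/(S_up−S_dn) = (64.0303−13.3327)/(165.3900−79.7626) = 0.5921. V = [p*·64.0303 + (1−p*)·13.3327]/1.28 = 42.9703. B = V − Δ·S = -26.4784.
(1,0): S=40.1200. Δ = (V_up−V_dn)/(S_up−S_dn) = (15.9451−40.0634)/(56.5692−27.2816) = -0.8235. V = [p*·15.9451 + (1−p*)·40.0634]/1.28 = 15.8126. B = V − Δ·S = 48.8514.
(1,1): S=83.1900. Δ = (V_up−V_dn)/(S_up−S_dn) = (42.9703−15.9451)/(117.2979−56.5692) = 0.4450. V = [p*·42.9703 + (1−p*)·15.9451]/1.28 = 29.8106. B = V − Δ·S = -7.2102.
(0,0): S=59.0000. Δ = (V_up−V_dn)/(S_up−S_dn) = (29.8106−15.8126)/(83.1900−40.1200) = 0.3250. V = [p*·29.8106 + (1−p*)·15.8126]/1.28 = 21.3420. B = V − Δ·S = 2.1667.
Each (Δ,B) replicates both successor values, so the strategy is self-financing and V0 is arbitrage-free.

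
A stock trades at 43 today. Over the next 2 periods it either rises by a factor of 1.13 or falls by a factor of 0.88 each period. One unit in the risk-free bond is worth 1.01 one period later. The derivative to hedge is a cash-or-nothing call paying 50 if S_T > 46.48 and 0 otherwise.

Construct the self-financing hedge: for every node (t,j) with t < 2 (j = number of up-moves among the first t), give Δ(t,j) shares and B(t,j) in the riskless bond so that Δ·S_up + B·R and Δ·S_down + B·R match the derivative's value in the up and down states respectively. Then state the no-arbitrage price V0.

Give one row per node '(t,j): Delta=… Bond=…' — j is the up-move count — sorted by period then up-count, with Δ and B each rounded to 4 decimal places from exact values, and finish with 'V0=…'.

No-arbitrage ⇒ martingale measure with p* = (R−d)/(u−d) = 0.5200.
Payoff layer (t=2): V(2,0)=0.0000, V(2,1)=0.0000, V(2,2)=50.0000
(1,0): S=37.8400. Δ = (V_up−V_dn)/(S_up−S_dn) = (0.0000−0.0000)/(42.7592−33.2992) = 0.0000. V = [p*·0.0000 + (1−p*)·0.0000]/1.01 = 0.0000. B = V − Δ·S = 0.0000.
(1,1): S=48.5900. Δ = (V_up−V_dn)/(S_up−S_dn) = (50.0000−0.0000)/(54.9067−42.7592) = 4.1161. V = [p*·50.0000 + (1−p*)·0.0000]/1.01 = 25.7426. B = V − Δ·S = -174.2574.
(0,0): S=43.0000. Δ = (V_up−V_dn)/(S_up−S_dn) = (25.7426−0.0000)/(48.5900−37.8400) = 2.3947. V = [p*·25.7426 + (1−p*)·0.0000]/1.01 = 13.2536. B = V − Δ·S = -89.7167.
Each (Δ,B) replicates both successor values, so the strategy is self-financing and V0 is arbitrage-free.

(0,0): Delta=2.3947 Bond=-89.7167
(1,0): Delta=0.0000 Bond=0.0000
(1,1): Delta=4.1161 Bond=-174.2574
V0=13.2536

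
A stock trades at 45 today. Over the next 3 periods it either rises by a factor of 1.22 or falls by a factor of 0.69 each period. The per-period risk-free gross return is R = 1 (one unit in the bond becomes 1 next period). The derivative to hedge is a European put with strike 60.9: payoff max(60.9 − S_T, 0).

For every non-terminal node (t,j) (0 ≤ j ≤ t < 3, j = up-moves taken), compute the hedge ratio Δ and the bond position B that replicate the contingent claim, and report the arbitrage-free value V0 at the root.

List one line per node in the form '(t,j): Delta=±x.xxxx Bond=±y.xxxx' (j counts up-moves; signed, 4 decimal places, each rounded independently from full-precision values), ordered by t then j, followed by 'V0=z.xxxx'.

(0,0): Delta=-0.7014 Bond=51.6299
(1,0): Delta=-1.0000 Bond=60.9000
(1,1): Delta=-0.5816 Bond=45.0512
(2,0): Delta=-1.0000 Bond=60.9000
(2,1): Delta=-1.0000 Bond=60.9000
(2,2): Delta=-0.4137 Bond=33.8036
V0=20.0648

Since d<R<u, set p* = (R−d)/(u−d) = 0.5849; price each node as the discounted p*-expectation of its children.
Terminal payoffs: V(3,0)=46.1171, V(3,1)=34.7621, V(3,2)=14.6852, V(3,3)=0.0000
Node (2,0) S=21.4245: V=(p*·34.7621+(1−p*)·46.1171)/1=39.4755; Δ=(34.7621−46.1171)/(26.1379−14.7829)=-1.0000; B=V−Δ·S=60.9000
Node (2,1) S=37.8810: V=(p*·14.6852+(1−p*)·34.7621)/1=23.0190; Δ=(14.6852−34.7621)/(46.2148−26.1379)=-1.0000; B=V−Δ·S=60.9000
Node (2,2) S=66.9780: V=(p*·0.0000+(1−p*)·14.6852)/1=6.0957; Δ=(0.0000−14.6852)/(81.7132−46.2148)=-0.4137; B=V−Δ·S=33.8036
Node (1,0) S=31.0500: V=(p*·23.0190+(1−p*)·39.4755)/1=29.8500; Δ=(23.0190−39.4755)/(37.8810−21.4245)=-1.0000; B=V−Δ·S=60.9000
Node (1,1) S=54.9000: V=(p*·6.0957+(1−p*)·23.0190)/1=13.1205; Δ=(6.0957−23.0190)/(66.9780−37.8810)=-0.5816; B=V−Δ·S=45.0512
Node (0,0) S=45.0000: V=(p*·13.1205+(1−p*)·29.8500)/1=20.0648; Δ=(13.1205−29.8500)/(54.9000−31.0500)=-0.7014; B=V−Δ·S=51.6299
Each (Δ,B) replicates both successor values, so the strategy is self-financing and V0 is arbitrage-free.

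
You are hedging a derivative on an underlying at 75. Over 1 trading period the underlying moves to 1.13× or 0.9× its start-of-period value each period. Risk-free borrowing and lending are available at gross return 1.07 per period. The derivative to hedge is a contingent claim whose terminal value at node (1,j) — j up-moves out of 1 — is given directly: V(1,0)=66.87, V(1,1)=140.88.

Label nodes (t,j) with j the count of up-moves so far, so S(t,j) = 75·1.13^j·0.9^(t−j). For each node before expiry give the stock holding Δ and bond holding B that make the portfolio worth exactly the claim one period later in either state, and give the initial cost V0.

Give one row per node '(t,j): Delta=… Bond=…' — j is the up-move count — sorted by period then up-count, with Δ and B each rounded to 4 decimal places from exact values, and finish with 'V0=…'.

(0,0): Delta=4.2904 Bond=-208.1629
V0=113.6197

The replicating-portfolio and risk-neutral prices coincide; use p* = (1.07−0.9)/(1.13−0.9) = 0.7391 for the latter.
Payoff layer (t=1): V(1,0)=66.8700, V(1,1)=140.8800
(0,0): S=75.0000. Δ = (V_up−V_dn)/(S_up−S_dn) = (140.8800−66.8700)/(84.7500−67.5000) = 4.2904. V = [p*·140.8800 + (1−p*)·66.8700]/1.07 = 113.6197. B = V − Δ·S = -208.1629.
Each (Δ,B) replicates both successor values, so the strategy is self-financing and V0 is arbitrage-free.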